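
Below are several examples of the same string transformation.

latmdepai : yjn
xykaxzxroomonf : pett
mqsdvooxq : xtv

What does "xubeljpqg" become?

Looking at the pairs, the operation is to shift every letter 5 places forward in the alphabet (wrapping around), then keep one character in every 3, starting at position 3 (positions 3rd, 6th, 9th, ...).
"xubeljpqg" → "czgjqouvl" → "gol".
(Check on "mqsdvooxq": → "rvxiattcv" → "xtv" ✓)

gol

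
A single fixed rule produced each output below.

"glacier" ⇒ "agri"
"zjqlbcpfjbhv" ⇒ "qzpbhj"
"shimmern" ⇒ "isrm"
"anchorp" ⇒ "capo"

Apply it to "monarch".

nmhr

The pattern: keep every other character starting from the first (positions 1st, 3rd, 5th, ...), then swap each adjacent pair of characters (1↔2, 3↔4, ...).
Starting from "monarch": after the first operation, "mnrh"; after the second, "nmhr".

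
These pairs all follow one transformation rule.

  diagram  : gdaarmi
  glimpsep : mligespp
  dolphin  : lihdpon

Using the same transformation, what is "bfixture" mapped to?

rifebxut

In each case the input is transformed by: sort the characters into reverse alphabetical order, then move the first 3 characters to the end (rotate left by 3).
Working it through for "bfixture": intermediate "xutrifeb", final "rifebxut".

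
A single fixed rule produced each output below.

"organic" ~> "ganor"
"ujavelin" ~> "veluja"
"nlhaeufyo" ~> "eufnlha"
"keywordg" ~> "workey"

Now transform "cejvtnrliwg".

rlicejvtn

Rule — delete the last 2 characters, then move the last 3 characters to the front (rotate right by 3).
"cejvtnrliwg" → "cejvtnrli" → "rlicejvtn".
(Check on "nlhaeufyo": → "nlhaeuf" → "eufnlha" ✓)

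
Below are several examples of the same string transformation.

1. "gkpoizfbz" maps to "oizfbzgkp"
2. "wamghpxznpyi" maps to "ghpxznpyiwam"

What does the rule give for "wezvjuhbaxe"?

vjuhbaxewez

Rule — move the first 3 characters to the end (rotate left by 3).
For "wezvjuhbaxe" the result is "vjuhbaxewez".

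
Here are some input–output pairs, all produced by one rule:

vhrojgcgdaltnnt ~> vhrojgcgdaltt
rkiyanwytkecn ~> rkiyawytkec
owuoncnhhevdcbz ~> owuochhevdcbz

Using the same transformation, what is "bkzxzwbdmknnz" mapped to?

bkzxzwbdmkz

In each case the input is transformed by: remove every "n".
Applying that to "bkzxzwbdmknnz" gives "bkzxzwbdmkz".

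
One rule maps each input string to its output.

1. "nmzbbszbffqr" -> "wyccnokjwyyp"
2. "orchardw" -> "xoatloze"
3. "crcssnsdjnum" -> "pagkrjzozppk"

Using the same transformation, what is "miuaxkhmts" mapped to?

In each case the input is transformed by: shift every letter 3 places backward in the alphabet (wrapping around), then swap the front and back halves of the string.
For "miuaxkhmts" the result is "hejqpjfrxu".

hejqpjfrxu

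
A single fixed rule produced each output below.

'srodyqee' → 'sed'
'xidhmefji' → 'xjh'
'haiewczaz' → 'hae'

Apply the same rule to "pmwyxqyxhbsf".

psyx

Rule — take characters alternately from the front and the back (1st, last, 2nd, 2nd-last, ...), then keep one character in every 3, starting at position 1 (positions 1st, 4th, 7th, ...).
For "pmwyxqyxhbsf", step one produces "pfmswbyhxxqy"; step two turns that into "psyx".
(Check on "srodyqee": → "sereoqdy" → "sed" ✓)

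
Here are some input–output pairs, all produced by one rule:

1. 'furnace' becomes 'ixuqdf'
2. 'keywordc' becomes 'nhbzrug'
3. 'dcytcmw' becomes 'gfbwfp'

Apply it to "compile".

frpslo

In each case the input is transformed by: delete the last character, then shift every letter 3 places forward in the alphabet (wrapping around).
Starting from "compile": after the first operation, "compil"; after the second, "frpslo".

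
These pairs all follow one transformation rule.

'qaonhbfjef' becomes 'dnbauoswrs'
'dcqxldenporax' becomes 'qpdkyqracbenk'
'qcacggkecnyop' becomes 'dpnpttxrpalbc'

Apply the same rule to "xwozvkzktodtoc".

kjbmixmxgbqgbp

The pattern: shift every letter 13 places forward in the alphabet (wrapping around) — i.e. ROT13.
So "xwozvkzktodtoc" becomes "kjbmixmxgbqgbp".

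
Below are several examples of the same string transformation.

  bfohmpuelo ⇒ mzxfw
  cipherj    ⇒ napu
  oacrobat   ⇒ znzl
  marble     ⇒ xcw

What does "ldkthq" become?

wvs

Rule — shift every letter 11 places forward in the alphabet (wrapping around), then keep every other character starting from the first (positions 1st, 3rd, 5th, ...).
On "ldkthq": the first step gives "wovesb", and the second then gives "wvs".
(Check on "marble": → "xlcmwp" → "xcw" ✓)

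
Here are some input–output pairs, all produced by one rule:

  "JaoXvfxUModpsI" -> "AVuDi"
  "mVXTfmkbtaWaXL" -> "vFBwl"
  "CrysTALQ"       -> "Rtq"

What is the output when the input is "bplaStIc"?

PsC

Looking at the pairs, the operation is to keep one character in every 3, starting at position 2 (positions 2nd, 5th, 8th, ...), then flip the case of every letter.
On "bplaStIc": the first step gives "pSc", and the second then gives "PsC".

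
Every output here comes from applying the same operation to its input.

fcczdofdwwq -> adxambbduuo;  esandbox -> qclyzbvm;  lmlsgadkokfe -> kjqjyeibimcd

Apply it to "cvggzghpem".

taeeexnfkc

Rule — swap each adjacent pair of characters (1↔2, 3↔4, ...), then shift every letter 2 places backward in the alphabet (wrapping around).
Applying that to "cvggzghpem" gives "taeeexnfkc".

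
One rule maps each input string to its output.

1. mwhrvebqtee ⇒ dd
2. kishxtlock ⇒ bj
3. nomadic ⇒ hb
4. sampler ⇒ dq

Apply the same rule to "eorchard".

qc

Each output is the input with this applied: shift every letter 1 place backward in the alphabet (wrapping around), then keep only the last 2 characters.
Starting from "eorchard": after the first operation, "dnqbgzqc"; after the second, "qc".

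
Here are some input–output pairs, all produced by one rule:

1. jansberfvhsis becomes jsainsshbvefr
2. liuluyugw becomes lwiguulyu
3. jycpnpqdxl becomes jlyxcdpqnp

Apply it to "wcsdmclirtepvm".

wmcvspdemtcrli

Looking at the pairs, the operation is to take characters alternately from the front and the back (1st, last, 2nd, 2nd-last, ...).
"wcsdmclirtepvm" → "wmcvspdemtcrli".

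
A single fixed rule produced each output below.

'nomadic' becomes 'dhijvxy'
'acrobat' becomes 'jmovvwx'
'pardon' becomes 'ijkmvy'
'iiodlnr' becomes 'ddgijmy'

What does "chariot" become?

Looking at the pairs, the operation is to shift every letter 5 places backward in the alphabet (wrapping around), then sort the characters into alphabetical order.
"chariot" → "xcvmdjo" → "cdjmovx".

cdjmovx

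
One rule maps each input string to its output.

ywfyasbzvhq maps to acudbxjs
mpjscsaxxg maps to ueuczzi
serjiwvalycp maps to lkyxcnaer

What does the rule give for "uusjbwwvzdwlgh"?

The rule is to delete the first 3 characters, then shift every letter 2 places forward in the alphabet (wrapping around).
Doing the same to "uusjbwwvzdwlgh": "ldyyxbfynij".
(Check on "serjiwvalycp": → "jiwvalycp" → "lkyxcnaer" ✓)

ldyyxbfynij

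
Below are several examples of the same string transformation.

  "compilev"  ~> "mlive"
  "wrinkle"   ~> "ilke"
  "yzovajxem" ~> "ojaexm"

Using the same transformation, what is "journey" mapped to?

ueny

The rule is to swap each adjacent pair of characters (1↔2, 3↔4, ...), then delete the first 3 characters.
On "journey": the first step gives "ojrueny", and the second then gives "ueny".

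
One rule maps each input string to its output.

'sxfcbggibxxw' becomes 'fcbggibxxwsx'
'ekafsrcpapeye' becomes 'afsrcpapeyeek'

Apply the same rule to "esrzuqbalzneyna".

rzuqbalzneynaes

The rule is to move the first 2 characters to the end (rotate left by 2).
So "esrzuqbalzneyna" becomes "rzuqbalzneynaes".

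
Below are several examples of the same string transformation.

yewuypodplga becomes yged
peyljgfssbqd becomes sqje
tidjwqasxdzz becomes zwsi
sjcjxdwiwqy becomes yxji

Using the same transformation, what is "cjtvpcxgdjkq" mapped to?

pkjg

The rule is to keep one character in every 3, starting at position 2 (positions 2nd, 5th, 8th, ...), then sort the characters into reverse alphabetical order.
On "cjtvpcxgdjkq": the first step gives "jpgk", and the second then gives "pkjg".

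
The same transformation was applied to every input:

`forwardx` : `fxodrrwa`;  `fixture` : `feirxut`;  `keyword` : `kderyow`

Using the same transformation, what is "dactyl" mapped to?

The pattern: take characters alternately from the front and the back (1st, last, 2nd, 2nd-last, ...).
On "dactyl" that produces "dlayct".

dlayct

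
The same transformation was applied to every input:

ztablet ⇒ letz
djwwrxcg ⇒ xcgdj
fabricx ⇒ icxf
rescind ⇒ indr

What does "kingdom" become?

The pattern: move the last 3 characters to the front (rotate right by 3), then delete the last 3 characters.
On "kingdom": the first step gives "domking", and the second then gives "domk".
(Check on "ztablet": → "letztab" → "letz" ✓)

domk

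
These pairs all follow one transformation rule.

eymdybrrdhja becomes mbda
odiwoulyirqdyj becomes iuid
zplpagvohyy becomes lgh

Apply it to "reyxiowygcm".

yog

Looking at the pairs, the operation is to keep one character in every 3, starting at position 3 (positions 3rd, 6th, 9th, ...).
So "reyxiowygcm" becomes "yog".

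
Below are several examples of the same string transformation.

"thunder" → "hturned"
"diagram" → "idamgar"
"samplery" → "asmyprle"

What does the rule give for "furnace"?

The pattern: move the first character to the end, then take characters alternately from the front and the back (1st, last, 2nd, 2nd-last, ...).
"furnace" → "urnacef" → "ufrenca".

ufrenca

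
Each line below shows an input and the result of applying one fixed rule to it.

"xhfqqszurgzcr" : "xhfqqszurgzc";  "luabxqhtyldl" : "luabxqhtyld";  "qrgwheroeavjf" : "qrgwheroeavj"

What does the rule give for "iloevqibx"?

The rule is to delete the last character.
Doing the same to "iloevqibx": "iloevqib".

iloevqib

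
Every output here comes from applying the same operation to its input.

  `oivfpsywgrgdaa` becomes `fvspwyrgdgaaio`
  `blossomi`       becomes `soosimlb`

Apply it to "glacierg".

caeigrlg

What's happening: move the first 2 characters to the end (rotate left by 2), then swap each adjacent pair of characters (1↔2, 3↔4, ...).
For "glacierg", step one produces "acierggl"; step two turns that into "caeigrlg".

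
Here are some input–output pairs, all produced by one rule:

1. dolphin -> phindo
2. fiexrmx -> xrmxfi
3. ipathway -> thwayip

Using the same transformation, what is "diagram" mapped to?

Looking at the pairs, the operation is to move the first 3 characters to the end (rotate left by 3), then delete the last character.
For "diagram", step one produces "gramdia"; step two turns that into "gramdi".

gramdi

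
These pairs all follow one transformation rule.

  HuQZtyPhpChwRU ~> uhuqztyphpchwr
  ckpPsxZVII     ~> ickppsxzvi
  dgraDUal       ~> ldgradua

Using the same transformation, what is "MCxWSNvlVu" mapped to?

umcxwsnvlv

The rule is to move the last character to the front, then convert every letter to lowercase.
Starting from "MCxWSNvlVu": after the first operation, "uMCxWSNvlV"; after the second, "umcxwsnvlv".
(Check on "HuQZtyPhpChwRU": → "UHuQZtyPhpChwR" → "uhuqztyphpchwr" ✓)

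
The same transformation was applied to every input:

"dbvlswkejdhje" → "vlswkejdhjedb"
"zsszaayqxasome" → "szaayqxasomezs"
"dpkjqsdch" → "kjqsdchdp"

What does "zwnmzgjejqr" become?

nmzgjejqrzw

Each output is the input with this applied: move the first 2 characters to the end (rotate left by 2).
On "zwnmzgjejqr" that produces "nmzgjejqrzw".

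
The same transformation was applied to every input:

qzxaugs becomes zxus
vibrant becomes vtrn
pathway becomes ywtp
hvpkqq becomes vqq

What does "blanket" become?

Each output is the input with this applied: sort the characters into reverse alphabetical order, then delete the last 3 characters.
Starting from "blanket": after the first operation, "tnlkeba"; after the second, "tnlk".

tnlk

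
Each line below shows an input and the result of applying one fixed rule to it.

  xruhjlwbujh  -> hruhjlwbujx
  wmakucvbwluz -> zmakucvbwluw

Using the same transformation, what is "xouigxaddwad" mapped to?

douigxaddwax

Looking at the pairs, the operation is to swap the first and last characters.
On "xouigxaddwad" that produces "douigxaddwax".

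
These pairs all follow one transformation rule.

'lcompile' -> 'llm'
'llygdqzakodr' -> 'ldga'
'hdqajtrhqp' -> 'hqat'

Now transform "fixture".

What's happening: take characters alternately from the front and the back (1st, last, 2nd, 2nd-last, ...), then keep one character in every 3, starting at position 1 (positions 1st, 4th, 7th, ...).
"fixture" → "feirxut" → "frt".

frt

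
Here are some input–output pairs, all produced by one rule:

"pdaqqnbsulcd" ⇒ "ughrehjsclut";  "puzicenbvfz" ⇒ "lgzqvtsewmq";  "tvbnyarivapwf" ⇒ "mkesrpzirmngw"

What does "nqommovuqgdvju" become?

hedffdlmxhmula

Each output is the input with this applied: shift every letter 9 places backward in the alphabet (wrapping around), then swap each adjacent pair of characters (1↔2, 3↔4, ...).
Applying that to "nqommovuqgdvju" gives "hedffdlmxhmula".
(Check on "tvbnyarivapwf": → "kmseprizmrgnw" → "mkesrpzirmngw" ✓)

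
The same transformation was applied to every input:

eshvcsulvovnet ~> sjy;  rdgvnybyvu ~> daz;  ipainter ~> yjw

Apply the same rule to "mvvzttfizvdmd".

iri

In each case the input is transformed by: shift every letter 5 places forward in the alphabet (wrapping around), then keep only the last 3 characters.
"mvvzttfizvdmd" → "raaeyykneairi" → "iri".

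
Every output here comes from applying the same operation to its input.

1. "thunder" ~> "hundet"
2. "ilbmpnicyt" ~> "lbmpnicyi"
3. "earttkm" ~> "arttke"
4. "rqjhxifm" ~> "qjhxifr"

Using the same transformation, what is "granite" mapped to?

In each case the input is transformed by: delete the last character, then move the first character to the end.
On "granite" that produces "ranitg".
(Check on "ilbmpnicyt": → "ilbmpnicy" → "lbmpnicyi" ✓)

ranitg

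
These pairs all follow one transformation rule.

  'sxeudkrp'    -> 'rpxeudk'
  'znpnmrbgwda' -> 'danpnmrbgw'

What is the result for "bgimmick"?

ckgimmi

The pattern: delete the first character, then move the last 2 characters to the front (rotate right by 2).
For "bgimmick", step one produces "gimmick"; step two turns that into "ckgimmi".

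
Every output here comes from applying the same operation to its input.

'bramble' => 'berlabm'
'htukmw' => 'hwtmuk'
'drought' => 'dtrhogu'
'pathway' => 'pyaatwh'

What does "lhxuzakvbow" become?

Looking at the pairs, the operation is to take characters alternately from the front and the back (1st, last, 2nd, 2nd-last, ...).
Doing the same to "lhxuzakvbow": "lwhoxbuvzka".

lwhoxbuvzka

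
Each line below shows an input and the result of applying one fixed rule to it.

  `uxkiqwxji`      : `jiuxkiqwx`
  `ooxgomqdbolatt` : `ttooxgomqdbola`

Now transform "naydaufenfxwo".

Each output is the input with this applied: move the last 2 characters to the front (rotate right by 2).
Applying that to "naydaufenfxwo" gives "wonaydaufenfx".

wonaydaufenfx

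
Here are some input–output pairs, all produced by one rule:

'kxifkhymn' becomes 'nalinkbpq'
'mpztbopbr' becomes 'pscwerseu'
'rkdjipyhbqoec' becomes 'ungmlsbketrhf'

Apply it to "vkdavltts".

yngdyowwv

In each case the input is transformed by: shift every letter 3 places forward in the alphabet (wrapping around).
So "vkdavltts" becomes "yngdyowwv".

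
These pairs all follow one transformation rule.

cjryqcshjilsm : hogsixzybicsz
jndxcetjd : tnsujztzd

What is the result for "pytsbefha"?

The rule is to move the first 2 characters to the end (rotate left by 2), then shift every letter 10 places backward in the alphabet (wrapping around).
Starting from "pytsbefha": after the first operation, "tsbefhapy"; after the second, "jiruvxqfo".
(Check on "jndxcetjd": → "dxcetjdjn" → "tnsujztzd" ✓)

jiruvxqfo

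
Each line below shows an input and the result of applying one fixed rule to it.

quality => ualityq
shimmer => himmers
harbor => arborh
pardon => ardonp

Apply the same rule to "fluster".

lusterf

Looking at the pairs, the operation is to move the first character to the end.
Applying that to "fluster" gives "lusterf".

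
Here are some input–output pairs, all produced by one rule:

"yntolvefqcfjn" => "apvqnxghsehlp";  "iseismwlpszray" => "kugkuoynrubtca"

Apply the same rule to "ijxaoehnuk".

klzcqgjpwm

The rule is to shift every letter 2 places forward in the alphabet (wrapping around).
Applying that to "ijxaoehnuk" gives "klzcqgjpwm".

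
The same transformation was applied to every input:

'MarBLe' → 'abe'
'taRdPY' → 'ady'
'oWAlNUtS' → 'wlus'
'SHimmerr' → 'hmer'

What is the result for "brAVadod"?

The transformation: keep every other character starting from the second (positions 2nd, 4th, 6th, ...), then convert every letter to lowercase.
On "brAVadod" that produces "rvdd".
(Check on "MarBLe": → "aBe" → "abe" ✓)

rvdd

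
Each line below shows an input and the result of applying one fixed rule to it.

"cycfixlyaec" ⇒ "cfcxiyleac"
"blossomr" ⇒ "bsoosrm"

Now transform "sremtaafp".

Rule — swap each adjacent pair of characters (1↔2, 3↔4, ...), then delete the first character.
"sremtaafp" → "rsmeatfap" → "smeatfap".

smeatfap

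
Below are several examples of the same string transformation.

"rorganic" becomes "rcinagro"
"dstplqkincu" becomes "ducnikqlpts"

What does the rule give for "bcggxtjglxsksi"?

bisksxlgjtxggc

Each output is the input with this applied: move the first character to the end, then reverse the string.
Starting from "bcggxtjglxsksi": after the first operation, "cggxtjglxsksib"; after the second, "bisksxlgjtxggc".
(Check on "dstplqkincu": → "stplqkincud" → "ducnikqlpts" ✓)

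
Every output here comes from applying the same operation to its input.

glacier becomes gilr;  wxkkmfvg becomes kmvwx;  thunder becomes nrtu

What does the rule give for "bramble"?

Rule — sort the characters into alphabetical order, then delete the first 3 characters.
"bramble" → "abbelmr" → "elmr".
(Check on "thunder": → "dehnrtu" → "nrtu" ✓)

elmr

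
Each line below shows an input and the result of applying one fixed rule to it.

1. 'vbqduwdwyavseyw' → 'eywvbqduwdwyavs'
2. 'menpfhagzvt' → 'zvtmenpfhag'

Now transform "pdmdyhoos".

oospdmdyh

In each case the input is transformed by: move the last 3 characters to the front (rotate right by 3).
For "pdmdyhoos" the result is "oospdmdyh".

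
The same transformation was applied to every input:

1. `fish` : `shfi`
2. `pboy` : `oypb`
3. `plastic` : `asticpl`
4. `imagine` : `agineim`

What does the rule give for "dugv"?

The pattern: move the first 2 characters to the end (rotate left by 2).
Applying that to "dugv" gives "gvdu".

gvdu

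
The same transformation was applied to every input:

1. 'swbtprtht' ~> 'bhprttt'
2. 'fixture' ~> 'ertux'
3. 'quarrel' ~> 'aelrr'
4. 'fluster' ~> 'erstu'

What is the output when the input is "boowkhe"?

ehkow

In each case the input is transformed by: delete the first 2 characters, then sort the characters into alphabetical order.
Starting from "boowkhe": after the first operation, "owkhe"; after the second, "ehkow".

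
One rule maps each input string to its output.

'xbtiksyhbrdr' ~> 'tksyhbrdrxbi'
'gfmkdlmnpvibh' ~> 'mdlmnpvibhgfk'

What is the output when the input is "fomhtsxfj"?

Rule — move the first 3 characters to the end (rotate left by 3), then swap the first and last characters.
On "fomhtsxfj" that produces "mtsxfjfoh".
(Check on "xbtiksyhbrdr": → "iksyhbrdrxbt" → "tksyhbrdrxbi" ✓)

mtsxfjfoh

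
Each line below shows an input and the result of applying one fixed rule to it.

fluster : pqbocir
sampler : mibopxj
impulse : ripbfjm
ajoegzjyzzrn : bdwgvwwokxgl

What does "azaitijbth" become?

What's happening: shift every letter 3 places backward in the alphabet (wrapping around), then move the first 3 characters to the end (rotate left by 3).
On "azaitijbth" that produces "fqfgyqexwx".

fqfgyqexwx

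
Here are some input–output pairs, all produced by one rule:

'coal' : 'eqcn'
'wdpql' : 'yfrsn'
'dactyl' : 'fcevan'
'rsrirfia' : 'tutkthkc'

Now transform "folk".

Each output is the input with this applied: shift every letter 2 places forward in the alphabet (wrapping around).
For "folk" the result is "hqnm".

hqnm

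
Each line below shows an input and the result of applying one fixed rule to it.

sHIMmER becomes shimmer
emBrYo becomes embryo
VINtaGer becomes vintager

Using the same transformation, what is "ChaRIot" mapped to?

chariot

Rule — convert every letter to lowercase.
"ChaRIot" → "chariot".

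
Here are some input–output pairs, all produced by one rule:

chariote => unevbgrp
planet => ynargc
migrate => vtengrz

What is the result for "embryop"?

zoelbcr

In each case the input is transformed by: move the first character to the end, then shift every letter 13 places forward in the alphabet (wrapping around) — i.e. ROT13.
On "embryop": the first step gives "mbryope", and the second then gives "zoelbcr".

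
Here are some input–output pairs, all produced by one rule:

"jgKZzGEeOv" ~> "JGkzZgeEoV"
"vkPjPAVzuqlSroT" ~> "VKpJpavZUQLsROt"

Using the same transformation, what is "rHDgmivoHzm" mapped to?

What's happening: flip the case of every letter.
For "rHDgmivoHzm" the result is "RhdGMIVOhZM".

RhdGMIVOhZM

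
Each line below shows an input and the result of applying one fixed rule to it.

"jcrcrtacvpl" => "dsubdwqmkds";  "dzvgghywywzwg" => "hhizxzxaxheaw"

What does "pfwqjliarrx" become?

rkmjbssyqgx

The rule is to move the first 3 characters to the end (rotate left by 3), then shift every letter 1 place forward in the alphabet (wrapping around).
Working it through for "pfwqjliarrx": intermediate "qjliarrxpfw", final "rkmjbssyqgx".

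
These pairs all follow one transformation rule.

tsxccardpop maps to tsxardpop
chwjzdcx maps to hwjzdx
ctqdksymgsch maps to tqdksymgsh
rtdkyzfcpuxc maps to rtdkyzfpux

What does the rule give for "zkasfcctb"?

What's happening: remove every "c".
Doing the same to "zkasfcctb": "zkasftb".

zkasftb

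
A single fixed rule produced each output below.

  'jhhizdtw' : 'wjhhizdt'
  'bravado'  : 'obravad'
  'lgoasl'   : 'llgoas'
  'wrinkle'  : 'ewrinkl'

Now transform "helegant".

What's happening: move the last character to the front.
"helegant" → "thelegan".

thelegan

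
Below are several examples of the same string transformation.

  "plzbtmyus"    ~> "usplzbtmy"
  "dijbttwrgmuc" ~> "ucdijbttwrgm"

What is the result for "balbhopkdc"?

The pattern: move the last 2 characters to the front (rotate right by 2).
"balbhopkdc" → "dcbalbhopk".

dcbalbhopk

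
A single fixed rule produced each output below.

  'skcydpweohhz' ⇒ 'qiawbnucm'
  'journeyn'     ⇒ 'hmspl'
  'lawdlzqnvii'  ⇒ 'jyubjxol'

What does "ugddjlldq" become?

sebbhj

Looking at the pairs, the operation is to shift every letter 2 places backward in the alphabet (wrapping around), then delete the last 3 characters.
For "ugddjlldq", step one produces "sebbhjjbo"; step two turns that into "sebbhj".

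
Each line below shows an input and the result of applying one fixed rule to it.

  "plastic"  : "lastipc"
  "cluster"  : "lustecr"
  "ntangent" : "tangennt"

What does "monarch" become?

The transformation: swap the first and last characters, then move the first character to the end.
Applying both steps to "monarch": "honarcm", then "onarcmh".

onarcmh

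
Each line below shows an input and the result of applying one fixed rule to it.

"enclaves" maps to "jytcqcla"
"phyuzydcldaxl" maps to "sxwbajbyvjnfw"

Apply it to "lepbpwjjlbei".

Looking at the pairs, the operation is to shift every letter 2 places backward in the alphabet (wrapping around), then move the first 3 characters to the end (rotate left by 3).
On "lepbpwjjlbei": the first step gives "jcnznuhhjzcg", and the second then gives "znuhhjzcgjcn".

znuhhjzcgjcn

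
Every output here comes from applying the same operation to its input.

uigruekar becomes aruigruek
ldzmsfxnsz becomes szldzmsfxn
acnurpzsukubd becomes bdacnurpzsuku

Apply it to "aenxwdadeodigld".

ldaenxwdadeodig

Rule — move the last 2 characters to the front (rotate right by 2).
Applying that to "aenxwdadeodigld" gives "ldaenxwdadeodig".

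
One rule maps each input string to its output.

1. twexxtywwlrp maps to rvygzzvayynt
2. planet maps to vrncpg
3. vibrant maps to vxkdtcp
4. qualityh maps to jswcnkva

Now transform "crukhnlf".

hetwmjpn

The rule is to shift every letter 2 places forward in the alphabet (wrapping around), then move the last character to the front.
"crukhnlf" → "etwmjpnh" → "hetwmjpn".
(Check on "vibrant": → "xkdtcpv" → "vxkdtcp" ✓)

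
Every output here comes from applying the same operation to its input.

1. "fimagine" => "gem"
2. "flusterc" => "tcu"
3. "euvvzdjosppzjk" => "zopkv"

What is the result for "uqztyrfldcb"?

The rule is to move the first 3 characters to the end (rotate left by 3), then keep one character in every 3, starting at position 2 (positions 2nd, 5th, 8th, ...).
Working it through for "uqztyrfldcb": intermediate "tyrfldcbuqz", final "ylbz".
(Check on "euvvzdjosppzjk": → "vzdjosppzjkeuv" → "zopkv" ✓)

ylbz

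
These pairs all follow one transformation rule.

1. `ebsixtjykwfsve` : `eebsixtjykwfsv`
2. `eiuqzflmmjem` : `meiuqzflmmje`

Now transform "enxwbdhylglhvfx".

The pattern: move the last character to the front.
Doing the same to "enxwbdhylglhvfx": "xenxwbdhylglhvf".

xenxwbdhylglhvf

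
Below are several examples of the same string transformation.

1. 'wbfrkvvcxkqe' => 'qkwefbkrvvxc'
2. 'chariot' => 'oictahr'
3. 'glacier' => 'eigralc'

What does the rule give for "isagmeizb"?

ziibasmge

Looking at the pairs, the operation is to move the last 3 characters to the front (rotate right by 3), then swap each adjacent pair of characters (1↔2, 3↔4, ...).
"isagmeizb" → "ziibasmge".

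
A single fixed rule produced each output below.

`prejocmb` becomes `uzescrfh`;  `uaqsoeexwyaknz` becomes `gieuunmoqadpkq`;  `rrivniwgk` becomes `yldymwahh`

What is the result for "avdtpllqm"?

tjfbbgcql

In each case the input is transformed by: shift every letter 10 places backward in the alphabet (wrapping around), then move the first 2 characters to the end (rotate left by 2).
Doing the same to "avdtpllqm": "tjfbbgcql".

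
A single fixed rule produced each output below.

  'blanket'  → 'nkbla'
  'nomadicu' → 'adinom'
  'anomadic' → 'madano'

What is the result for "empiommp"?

The pattern: delete the last 2 characters, then move the first 3 characters to the end (rotate left by 3).
"empiommp" → "empiom" → "iomemp".
(Check on "anomadic": → "anomad" → "madano" ✓)

iomemp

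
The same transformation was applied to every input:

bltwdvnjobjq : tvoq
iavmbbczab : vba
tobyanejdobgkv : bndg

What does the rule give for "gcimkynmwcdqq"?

iywq

The rule is to keep one character in every 3, starting at position 3 (positions 3rd, 6th, 9th, ...).
Doing the same to "gcimkynmwcdqq": "iywq".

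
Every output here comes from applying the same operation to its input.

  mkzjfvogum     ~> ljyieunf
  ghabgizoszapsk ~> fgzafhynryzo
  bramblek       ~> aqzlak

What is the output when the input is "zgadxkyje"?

Each output is the input with this applied: shift every letter 1 place backward in the alphabet (wrapping around), then delete the last 2 characters.
On "zgadxkyje" that produces "yfzcwjx".
(Check on "ghabgizoszapsk": → "fgzafhynryzorj" → "fgzafhynryzo" ✓)

yfzcwjx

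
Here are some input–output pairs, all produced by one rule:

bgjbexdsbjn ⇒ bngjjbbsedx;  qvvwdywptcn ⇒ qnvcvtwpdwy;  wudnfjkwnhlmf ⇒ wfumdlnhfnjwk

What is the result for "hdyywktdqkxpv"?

hvdpyxykwqkdt

Rule — take characters alternately from the front and the back (1st, last, 2nd, 2nd-last, ...).
On "hdyywktdqkxpv" that produces "hvdpyxykwqkdt".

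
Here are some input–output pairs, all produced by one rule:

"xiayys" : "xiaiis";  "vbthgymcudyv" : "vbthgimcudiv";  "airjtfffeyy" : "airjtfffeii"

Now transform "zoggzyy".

What's happening: replace every "y" with "i".
On "zoggzyy" that produces "zoggzii".

zoggzii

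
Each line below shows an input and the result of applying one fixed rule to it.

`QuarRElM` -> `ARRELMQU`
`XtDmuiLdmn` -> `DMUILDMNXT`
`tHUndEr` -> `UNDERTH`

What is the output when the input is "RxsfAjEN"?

What's happening: move the first 2 characters to the end (rotate left by 2), then convert every letter to uppercase.
On "RxsfAjEN" that produces "SFAJENRX".
(Check on "XtDmuiLdmn": → "DmuiLdmnXt" → "DMUILDMNXT" ✓)

SFAJENRX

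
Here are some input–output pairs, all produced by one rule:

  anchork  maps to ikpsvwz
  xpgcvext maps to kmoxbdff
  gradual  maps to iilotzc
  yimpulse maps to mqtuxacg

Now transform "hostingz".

opqvwabh

Looking at the pairs, the operation is to sort the characters into alphabetical order, then shift every letter 8 places forward in the alphabet (wrapping around).
For "hostingz", step one produces "ghinostz"; step two turns that into "opqvwabh".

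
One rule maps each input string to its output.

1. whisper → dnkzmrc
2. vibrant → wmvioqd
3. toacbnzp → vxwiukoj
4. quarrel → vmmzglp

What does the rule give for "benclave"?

ixgvqzwz

What's happening: shift every letter 5 places backward in the alphabet (wrapping around), then move the first 2 characters to the end (rotate left by 2).
Working it through for "benclave": intermediate "wzixgvqz", final "ixgvqzwz".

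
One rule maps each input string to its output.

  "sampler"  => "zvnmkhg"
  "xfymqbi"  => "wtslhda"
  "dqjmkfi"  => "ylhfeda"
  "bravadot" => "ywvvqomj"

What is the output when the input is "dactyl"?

yxvtog

The rule is to shift every letter 5 places backward in the alphabet (wrapping around), then sort the characters into reverse alphabetical order.
Starting from "dactyl": after the first operation, "yvxotg"; after the second, "yxvtog".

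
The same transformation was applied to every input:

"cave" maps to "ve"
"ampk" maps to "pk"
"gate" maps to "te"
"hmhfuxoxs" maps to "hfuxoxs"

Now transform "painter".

Each output is the input with this applied: delete the first 2 characters.
On "painter" that produces "inter".

inter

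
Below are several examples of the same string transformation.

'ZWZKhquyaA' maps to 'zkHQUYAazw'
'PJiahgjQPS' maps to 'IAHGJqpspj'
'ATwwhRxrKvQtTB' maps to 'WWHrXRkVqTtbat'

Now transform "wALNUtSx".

The transformation: move the first 2 characters to the end (rotate left by 2), then flip the case of every letter.
On "wALNUtSx": the first step gives "LNUtSxwA", and the second then gives "lnuTsXWa".
(Check on "PJiahgjQPS": → "iahgjQPSPJ" → "IAHGJqpspj" ✓)

lnuTsXWa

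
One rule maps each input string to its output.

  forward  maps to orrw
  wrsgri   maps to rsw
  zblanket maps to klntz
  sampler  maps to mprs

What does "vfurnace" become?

fnruv

Looking at the pairs, the operation is to sort the characters into alphabetical order, then delete the first 3 characters.
For "vfurnace", step one produces "acefnruv"; step two turns that into "fnruv".
(Check on "forward": → "adforrw" → "orrw" ✓)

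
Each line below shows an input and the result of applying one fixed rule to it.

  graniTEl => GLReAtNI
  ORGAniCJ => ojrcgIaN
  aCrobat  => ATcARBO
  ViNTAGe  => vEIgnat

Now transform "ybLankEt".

YTBelKAN

Looking at the pairs, the operation is to flip the case of every letter, then take characters alternately from the front and the back (1st, last, 2nd, 2nd-last, ...).
"ybLankEt" → "YBlANKeT" → "YTBelKAN".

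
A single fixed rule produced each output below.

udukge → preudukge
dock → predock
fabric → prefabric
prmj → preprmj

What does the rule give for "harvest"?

preharvest

In each case the input is transformed by: prepend "pre".
So "harvest" becomes "preharvest".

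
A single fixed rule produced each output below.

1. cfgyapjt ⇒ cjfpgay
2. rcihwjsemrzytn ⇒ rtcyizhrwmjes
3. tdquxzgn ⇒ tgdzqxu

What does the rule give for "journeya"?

Each output is the input with this applied: delete the last character, then take characters alternately from the front and the back (1st, last, 2nd, 2nd-last, ...).
For "journeya", step one produces "journey"; step two turns that into "jyoeunr".
(Check on "cfgyapjt": → "cfgyapj" → "cjfpgay" ✓)

jyoeunr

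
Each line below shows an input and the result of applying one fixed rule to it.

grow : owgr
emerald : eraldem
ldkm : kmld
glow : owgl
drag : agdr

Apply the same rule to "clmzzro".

The transformation: move the first 2 characters to the end (rotate left by 2).
Doing the same to "clmzzro": "mzzrocl".

mzzrocl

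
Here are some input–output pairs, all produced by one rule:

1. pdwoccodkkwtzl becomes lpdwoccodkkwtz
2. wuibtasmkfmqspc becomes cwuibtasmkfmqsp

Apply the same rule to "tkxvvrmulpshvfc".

The pattern: move the last character to the front.
Doing the same to "tkxvvrmulpshvfc": "ctkxvvrmulpshvf".

ctkxvvrmulpshvf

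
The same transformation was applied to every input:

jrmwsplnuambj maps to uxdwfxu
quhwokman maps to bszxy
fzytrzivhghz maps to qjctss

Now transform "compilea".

nxtp

Each output is the input with this applied: shift every letter 11 places forward in the alphabet (wrapping around), then keep every other character starting from the first (positions 1st, 3rd, 5th, ...).
Starting from "compilea": after the first operation, "nzxatwpl"; after the second, "nxtp".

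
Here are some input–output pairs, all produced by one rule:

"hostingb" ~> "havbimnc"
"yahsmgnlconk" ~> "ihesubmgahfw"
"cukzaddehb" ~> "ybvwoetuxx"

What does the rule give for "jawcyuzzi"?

Rule — move the last 3 characters to the front (rotate right by 3), then shift every letter 6 places backward in the alphabet (wrapping around).
Working it through for "jawcyuzzi": intermediate "zzijawcyu", final "ttcduqwso".

ttcduqwso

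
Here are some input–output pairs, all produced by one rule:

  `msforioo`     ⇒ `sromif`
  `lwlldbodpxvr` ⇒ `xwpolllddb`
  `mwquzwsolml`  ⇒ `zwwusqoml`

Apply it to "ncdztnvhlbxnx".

zxvtnnlhdcb

The pattern: delete the last 2 characters, then sort the characters into reverse alphabetical order.
Starting from "ncdztnvhlbxnx": after the first operation, "ncdztnvhlbx"; after the second, "zxvtnnlhdcb".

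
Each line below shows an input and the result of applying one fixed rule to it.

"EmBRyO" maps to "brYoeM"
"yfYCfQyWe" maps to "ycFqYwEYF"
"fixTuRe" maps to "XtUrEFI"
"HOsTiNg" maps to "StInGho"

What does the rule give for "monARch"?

NarCHMO

Looking at the pairs, the operation is to flip the case of every letter, then move the first 2 characters to the end (rotate left by 2).
Starting from "monARch": after the first operation, "MONarCH"; after the second, "NarCHMO".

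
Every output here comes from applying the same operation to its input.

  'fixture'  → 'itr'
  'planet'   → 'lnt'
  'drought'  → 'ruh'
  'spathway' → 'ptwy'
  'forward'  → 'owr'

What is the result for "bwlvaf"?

In each case the input is transformed by: keep every other character starting from the second (positions 2nd, 4th, 6th, ...).
On "bwlvaf" that produces "wvf".

wvf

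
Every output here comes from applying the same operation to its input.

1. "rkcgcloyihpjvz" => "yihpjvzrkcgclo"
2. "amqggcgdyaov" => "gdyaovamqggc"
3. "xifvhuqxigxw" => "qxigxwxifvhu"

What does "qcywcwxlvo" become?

The transformation: swap the front and back halves of the string.
So "qcywcwxlvo" becomes "wxlvoqcywc".

wxlvoqcywc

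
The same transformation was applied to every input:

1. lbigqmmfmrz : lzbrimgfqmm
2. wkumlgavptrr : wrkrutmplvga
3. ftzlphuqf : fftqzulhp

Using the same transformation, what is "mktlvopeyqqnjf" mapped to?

mfkjtnlqvqoype

The pattern: take characters alternately from the front and the back (1st, last, 2nd, 2nd-last, ...).
"mktlvopeyqqnjf" → "mfkjtnlqvqoype".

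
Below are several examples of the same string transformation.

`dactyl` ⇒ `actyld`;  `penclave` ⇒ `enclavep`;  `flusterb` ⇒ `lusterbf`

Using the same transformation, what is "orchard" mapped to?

rchardo

Each output is the input with this applied: move the first character to the end.
On "orchard" that produces "rchardo".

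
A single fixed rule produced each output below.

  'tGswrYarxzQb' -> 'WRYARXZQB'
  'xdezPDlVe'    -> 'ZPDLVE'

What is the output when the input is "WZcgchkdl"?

The transformation: delete the first 3 characters, then convert every letter to uppercase.
For "WZcgchkdl", step one produces "gchkdl"; step two turns that into "GCHKDL".
(Check on "xdezPDlVe": → "zPDlVe" → "ZPDLVE" ✓)

GCHKDL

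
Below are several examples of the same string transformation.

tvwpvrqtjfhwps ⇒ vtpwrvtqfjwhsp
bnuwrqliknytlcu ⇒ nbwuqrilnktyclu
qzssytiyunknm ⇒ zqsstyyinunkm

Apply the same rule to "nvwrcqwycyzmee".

vnrwqcywycmzee

The transformation: swap each adjacent pair of characters (1↔2, 3↔4, ...).
Applying that to "nvwrcqwycyzmee" gives "vnrwqcywycmzee".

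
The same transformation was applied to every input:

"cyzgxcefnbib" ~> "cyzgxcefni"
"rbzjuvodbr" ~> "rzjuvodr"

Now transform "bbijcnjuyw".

ijcnjuyw

What's happening: remove every "b".
"bbijcnjuyw" → "ijcnjuyw".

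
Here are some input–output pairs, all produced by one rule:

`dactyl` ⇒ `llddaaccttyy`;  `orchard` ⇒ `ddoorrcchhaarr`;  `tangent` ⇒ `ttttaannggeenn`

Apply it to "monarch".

hhmmoonnaarrcc

Looking at the pairs, the operation is to move the last character to the front, then double every character.
For "monarch", step one produces "hmonarc"; step two turns that into "hhmmoonnaarrcc".
(Check on "dactyl": → "ldacty" → "llddaaccttyy" ✓)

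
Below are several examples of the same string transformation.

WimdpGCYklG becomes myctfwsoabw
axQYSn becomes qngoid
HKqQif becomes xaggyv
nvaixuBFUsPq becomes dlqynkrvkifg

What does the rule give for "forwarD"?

vehmqht

The pattern: shift every letter 10 places backward in the alphabet (wrapping around), then convert every letter to lowercase.
Starting from "forwarD": after the first operation, "vehmqhT"; after the second, "vehmqht".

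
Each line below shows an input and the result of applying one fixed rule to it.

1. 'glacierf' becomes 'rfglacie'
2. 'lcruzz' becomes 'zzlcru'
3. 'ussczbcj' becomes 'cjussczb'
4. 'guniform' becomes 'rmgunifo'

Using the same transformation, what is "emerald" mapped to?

ldemera

The pattern: move the last 2 characters to the front (rotate right by 2).
For "emerald" the result is "ldemera".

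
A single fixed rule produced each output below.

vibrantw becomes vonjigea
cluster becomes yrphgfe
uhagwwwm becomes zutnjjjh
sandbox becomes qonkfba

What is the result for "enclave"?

Rule — shift every letter 13 places forward in the alphabet (wrapping around) — i.e. ROT13, then sort the characters into reverse alphabetical order.
Doing the same to "enclave": "yrrpnia".

yrrpnia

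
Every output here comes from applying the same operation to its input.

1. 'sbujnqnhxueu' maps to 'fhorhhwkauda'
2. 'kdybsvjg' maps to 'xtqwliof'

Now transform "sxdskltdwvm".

Rule — shift every letter 13 places forward in the alphabet (wrapping around) — i.e. ROT13, then take characters alternately from the front and the back (1st, last, 2nd, 2nd-last, ...).
Working it through for "sxdskltdwvm": intermediate "fkqfxygqjiz", final "fzkiqjfqxgy".

fzkiqjfqxgy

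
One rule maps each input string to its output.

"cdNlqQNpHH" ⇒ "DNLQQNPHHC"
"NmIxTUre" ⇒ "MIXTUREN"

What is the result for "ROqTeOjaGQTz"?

OQTEOJAGQTZR

Each output is the input with this applied: move the first character to the end, then convert every letter to uppercase.
On "ROqTeOjaGQTz" that produces "OQTEOJAGQTZR".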